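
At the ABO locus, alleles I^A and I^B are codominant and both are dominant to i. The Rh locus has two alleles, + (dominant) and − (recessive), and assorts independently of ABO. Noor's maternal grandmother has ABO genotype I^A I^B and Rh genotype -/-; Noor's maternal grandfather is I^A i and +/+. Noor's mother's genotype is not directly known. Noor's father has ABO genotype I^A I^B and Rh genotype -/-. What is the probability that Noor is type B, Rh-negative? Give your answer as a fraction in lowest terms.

1/8

Noor's mother's ABO genotype from I^A I^B × I^A i: 1/4 I^A I^A, 1/4 I^A I^B, 1/4 I^A i, 1/4 I^B i.
Crossing each possibility with the father I^A I^B and summing P(type B): 1/4·0 + 1/4·1/4 + 1/4·1/4 + 1/4·1/2 = 1/4.
Similarly for Rh via the mother's Rh distribution: P(Rh-) = 1/2.
Independent loci: 1/4 × 1/2 = 1/8.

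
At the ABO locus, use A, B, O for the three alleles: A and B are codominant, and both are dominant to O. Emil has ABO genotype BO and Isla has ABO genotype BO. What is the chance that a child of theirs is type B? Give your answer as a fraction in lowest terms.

3/4

ABO cross BO × BO → offspring phenotypes: 1/4 O, 3/4 B.
So P(type B) = 3/4.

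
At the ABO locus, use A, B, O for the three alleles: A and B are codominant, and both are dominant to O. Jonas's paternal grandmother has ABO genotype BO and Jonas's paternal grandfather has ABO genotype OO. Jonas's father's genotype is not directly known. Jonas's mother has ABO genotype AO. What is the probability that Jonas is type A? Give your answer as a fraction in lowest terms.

3/8

Jonas's father's ABO genotype from BO × OO: 1/2 BO, 1/2 OO.
Crossing each possibility with the mother AO and summing P(type A): 1/2·1/4 + 1/2·1/2 = 3/8.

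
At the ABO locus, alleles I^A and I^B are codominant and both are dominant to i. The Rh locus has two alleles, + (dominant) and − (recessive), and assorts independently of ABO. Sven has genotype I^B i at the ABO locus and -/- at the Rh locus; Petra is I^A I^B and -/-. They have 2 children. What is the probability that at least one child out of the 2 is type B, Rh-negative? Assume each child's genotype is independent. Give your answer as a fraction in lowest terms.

ABO cross I^B i × I^A I^B → 1/4 A, 1/2 B, 1/4 AB.
Rh cross -/- × -/- → 1 Rh-; so P(type B, Rh-negative) = 1/2 × 1 = 1/2 per child.
P(none) = (1/2)^2 = 1/4; P(at least one) = 1 − 1/4 = 3/4.

3/4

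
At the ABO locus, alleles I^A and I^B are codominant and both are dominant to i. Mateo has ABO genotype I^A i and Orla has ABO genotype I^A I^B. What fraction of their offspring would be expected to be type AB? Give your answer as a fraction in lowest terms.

ABO cross I^A i × I^A I^B → offspring phenotypes: 1/2 A, 1/4 B, 1/4 AB.
So P(type AB) = 1/4.

1/4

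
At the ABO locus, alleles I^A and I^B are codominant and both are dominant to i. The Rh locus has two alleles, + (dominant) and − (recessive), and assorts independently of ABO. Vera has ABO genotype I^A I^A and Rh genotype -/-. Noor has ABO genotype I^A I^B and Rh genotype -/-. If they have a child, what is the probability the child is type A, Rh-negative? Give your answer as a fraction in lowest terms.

1/2

ABO cross I^A I^A × I^A I^B → offspring phenotypes: 1/2 A, 1/2 AB.
Rh cross -/- × -/- → 1 Rh-.
Independent loci: P(type A, Rh-negative) = 1/2 × 1 = 1/2.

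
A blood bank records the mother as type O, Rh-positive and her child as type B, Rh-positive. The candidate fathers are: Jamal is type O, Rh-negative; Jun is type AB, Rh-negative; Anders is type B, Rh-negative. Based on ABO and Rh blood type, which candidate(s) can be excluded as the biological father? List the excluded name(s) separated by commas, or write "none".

Jamal

A candidate is excluded only if no genotype consistent with his phenotype could produce a type B, Rh-positive child with a type O, Rh-positive mother.
Jamal (type O, Rh-): no genotype consistent with that phenotype can produce a type-B Rh+ child with a type-O mother.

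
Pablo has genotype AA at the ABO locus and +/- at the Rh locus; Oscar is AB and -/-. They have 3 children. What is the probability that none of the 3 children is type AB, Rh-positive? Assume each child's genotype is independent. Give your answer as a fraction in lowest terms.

ABO cross AA × AB → 1/2 A, 1/2 AB.
Rh cross +/- × -/- → 1/2 Rh+, 1/2 Rh-; so P(type AB, Rh-positive) = 1/2 × 1/2 = 1/4 per child.
P(not type AB, Rh-positive) = 3/4 for one child; (3/4)^3 = 27/64.

27/64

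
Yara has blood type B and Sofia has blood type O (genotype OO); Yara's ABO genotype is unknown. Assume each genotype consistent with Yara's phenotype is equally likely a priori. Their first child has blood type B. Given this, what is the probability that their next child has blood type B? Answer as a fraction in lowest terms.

5/6

Possible genotypes: Yara ∈ {BB, BO}; Sofia ∈ {OO}.
Weight each parental genotype pair by prior × P(type-B child):
  BB × OO: posterior weight 2/3; P(next child type B) = 1.
  BO × OO: posterior weight 1/3; P(next child type B) = 1/2.
Weighted sum = 5/6.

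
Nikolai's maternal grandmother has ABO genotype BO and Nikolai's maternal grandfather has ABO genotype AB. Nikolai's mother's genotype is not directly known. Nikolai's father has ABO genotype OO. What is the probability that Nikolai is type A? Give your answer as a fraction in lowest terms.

Nikolai's mother's ABO genotype from BO × AB: 1/4 AB, 1/4 AO, 1/4 BB, 1/4 BO.
Crossing each possibility with the father OO and summing P(type A): 1/4·1/2 + 1/4·1/2 + 1/4·0 + 1/4·0 = 1/4.

1/4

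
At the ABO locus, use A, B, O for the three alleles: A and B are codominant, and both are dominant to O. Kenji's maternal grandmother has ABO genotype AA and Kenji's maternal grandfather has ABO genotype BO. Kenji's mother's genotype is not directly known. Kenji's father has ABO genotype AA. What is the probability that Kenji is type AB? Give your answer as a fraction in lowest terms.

1/4

Kenji's mother's ABO genotype from AA × BO: 1/2 AB, 1/2 AO.
Crossing each possibility with the father AA and summing P(type AB): 1/2·1/2 + 1/2·0 = 1/4.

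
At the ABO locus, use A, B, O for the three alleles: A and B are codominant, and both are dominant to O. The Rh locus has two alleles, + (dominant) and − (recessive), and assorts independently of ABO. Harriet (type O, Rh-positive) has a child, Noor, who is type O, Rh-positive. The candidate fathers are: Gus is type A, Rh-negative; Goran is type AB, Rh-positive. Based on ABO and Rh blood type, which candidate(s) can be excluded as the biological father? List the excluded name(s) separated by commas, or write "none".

Goran

A candidate is excluded only if no genotype consistent with his phenotype could produce a type O, Rh-positive child with a type O, Rh-positive mother.
Goran (type AB, Rh+): no genotype consistent with that phenotype can produce a type-O Rh+ child with a type-O mother.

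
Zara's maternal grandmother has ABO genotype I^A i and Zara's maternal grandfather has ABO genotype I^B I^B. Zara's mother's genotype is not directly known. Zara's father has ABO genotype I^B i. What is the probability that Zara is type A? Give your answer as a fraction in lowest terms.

1/8

Zara's mother's ABO genotype from I^A i × I^B I^B: 1/2 I^A I^B, 1/2 I^B i.
Crossing each possibility with the father I^B i and summing P(type A): 1/2·1/4 + 1/2·0 = 1/8.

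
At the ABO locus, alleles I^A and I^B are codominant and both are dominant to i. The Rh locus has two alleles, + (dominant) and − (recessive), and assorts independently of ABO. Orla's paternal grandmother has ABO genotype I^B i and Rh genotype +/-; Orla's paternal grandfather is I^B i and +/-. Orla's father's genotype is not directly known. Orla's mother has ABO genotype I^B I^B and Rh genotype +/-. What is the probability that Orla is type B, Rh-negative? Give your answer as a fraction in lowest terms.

1/4

Orla's father's ABO genotype from I^B i × I^B i: 1/4 I^B I^B, 1/2 I^B i, 1/4 i i.
Crossing each possibility with the mother I^B I^B and summing P(type B): 1/4·1 + 1/2·1 + 1/4·1 = 1.
Similarly for Rh via the father's Rh distribution: P(Rh-) = 1/4.
Independent loci: 1 × 1/4 = 1/4.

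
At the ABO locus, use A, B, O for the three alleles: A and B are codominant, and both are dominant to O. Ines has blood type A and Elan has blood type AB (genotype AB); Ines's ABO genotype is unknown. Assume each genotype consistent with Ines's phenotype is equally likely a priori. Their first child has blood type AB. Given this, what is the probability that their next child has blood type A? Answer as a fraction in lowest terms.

1/2

Possible genotypes: Ines ∈ {AA, AO}; Elan ∈ {AB}.
Weight each parental genotype pair by prior × P(type-AB child):
  AA × AB: posterior weight 2/3; P(next child type A) = 1/2.
  AO × AB: posterior weight 1/3; P(next child type A) = 1/2.
Weighted sum = 1/2.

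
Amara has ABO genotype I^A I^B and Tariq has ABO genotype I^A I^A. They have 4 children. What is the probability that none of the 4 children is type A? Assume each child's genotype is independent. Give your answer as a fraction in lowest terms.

1/16

ABO cross I^A I^B × I^A I^A → 1/2 A, 1/2 AB.
So P(type A) = 1/2 per child.
P(not type A) = 1/2 for one child; (1/2)^4 = 1/16.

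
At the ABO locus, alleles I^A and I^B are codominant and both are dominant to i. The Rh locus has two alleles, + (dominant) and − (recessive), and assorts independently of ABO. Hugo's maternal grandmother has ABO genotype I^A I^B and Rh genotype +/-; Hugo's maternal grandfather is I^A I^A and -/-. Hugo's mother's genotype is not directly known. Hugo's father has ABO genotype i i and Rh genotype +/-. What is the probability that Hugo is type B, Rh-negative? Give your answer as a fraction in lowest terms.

3/32

Hugo's mother's ABO genotype from I^A I^B × I^A I^A: 1/2 I^A I^A, 1/2 I^A I^B.
Crossing each possibility with the father i i and summing P(type B): 1/2·0 + 1/2·1/2 = 1/4.
Similarly for Rh via the mother's Rh distribution: P(Rh-) = 3/8.
Independent loci: 1/4 × 3/8 = 3/32.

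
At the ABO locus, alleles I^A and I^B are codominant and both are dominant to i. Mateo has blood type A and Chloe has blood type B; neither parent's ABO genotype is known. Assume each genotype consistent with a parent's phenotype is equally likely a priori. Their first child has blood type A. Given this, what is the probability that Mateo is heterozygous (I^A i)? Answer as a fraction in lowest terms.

Possible genotypes: Mateo ∈ {I^A I^A, I^A i}; Chloe ∈ {I^B I^B, I^B i}.
Weight each parental genotype pair by prior × P(type-A child):
  I^A I^A × I^B i: posterior weight 2/3.
  I^A i × I^B i: posterior weight 1/3.
Sum the posterior weight over pairs where Mateo is I^A i: 1/3.

1/3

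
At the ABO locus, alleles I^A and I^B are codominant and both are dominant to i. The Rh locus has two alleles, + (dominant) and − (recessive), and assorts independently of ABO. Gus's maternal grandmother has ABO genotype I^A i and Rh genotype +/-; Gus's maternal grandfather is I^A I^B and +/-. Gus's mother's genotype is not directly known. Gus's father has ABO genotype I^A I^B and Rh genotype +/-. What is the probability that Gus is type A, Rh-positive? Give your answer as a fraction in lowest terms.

Gus's mother's ABO genotype from I^A i × I^A I^B: 1/4 I^A I^A, 1/4 I^A I^B, 1/4 I^A i, 1/4 I^B i.
Crossing each possibility with the father I^A I^B and summing P(type A): 1/4·1/2 + 1/4·1/4 + 1/4·1/2 + 1/4·1/4 = 3/8.
Similarly for Rh via the mother's Rh distribution: P(Rh+) = 3/4.
Independent loci: 3/8 × 3/4 = 9/32.

9/32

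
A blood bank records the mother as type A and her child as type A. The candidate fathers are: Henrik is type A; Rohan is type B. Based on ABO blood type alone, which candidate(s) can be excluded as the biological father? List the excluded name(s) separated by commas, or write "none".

A candidate is excluded only if no genotype consistent with his phenotype could produce a type A child with a type A mother.
Every candidate has at least one consistent genotype combination, so none can be excluded.

none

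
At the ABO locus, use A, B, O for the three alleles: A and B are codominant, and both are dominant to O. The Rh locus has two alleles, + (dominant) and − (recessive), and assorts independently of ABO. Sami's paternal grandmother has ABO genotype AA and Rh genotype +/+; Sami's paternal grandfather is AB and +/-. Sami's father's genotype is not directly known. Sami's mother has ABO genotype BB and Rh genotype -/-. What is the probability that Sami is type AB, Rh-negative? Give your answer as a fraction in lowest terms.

Sami's father's ABO genotype from AA × AB: 1/2 AA, 1/2 AB.
Crossing each possibility with the mother BB and summing P(type AB): 1/2·1 + 1/2·1/2 = 3/4.
Similarly for Rh via the father's Rh distribution: P(Rh-) = 1/4.
Independent loci: 3/4 × 1/4 = 3/16.

3/16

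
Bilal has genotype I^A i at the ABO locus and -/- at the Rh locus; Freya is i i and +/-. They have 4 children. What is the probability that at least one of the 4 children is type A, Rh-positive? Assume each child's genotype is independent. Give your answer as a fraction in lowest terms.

ABO cross I^A i × i i → 1/2 O, 1/2 A.
Rh cross -/- × +/- → 1/2 Rh+, 1/2 Rh-; so P(type A, Rh-positive) = 1/2 × 1/2 = 1/4 per child.
P(none) = (3/4)^4 = 81/256; P(at least one) = 1 − 81/256 = 175/256.

175/256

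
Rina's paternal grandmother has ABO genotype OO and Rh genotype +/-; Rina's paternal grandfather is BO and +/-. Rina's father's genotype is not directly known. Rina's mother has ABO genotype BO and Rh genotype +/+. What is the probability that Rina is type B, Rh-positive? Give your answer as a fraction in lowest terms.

Rina's father's ABO genotype from OO × BO: 1/2 BO, 1/2 OO.
Crossing each possibility with the mother BO and summing P(type B): 1/2·3/4 + 1/2·1/2 = 5/8.
Similarly for Rh via the father's Rh distribution: P(Rh+) = 1.
Independent loci: 5/8 × 1 = 5/8.

5/8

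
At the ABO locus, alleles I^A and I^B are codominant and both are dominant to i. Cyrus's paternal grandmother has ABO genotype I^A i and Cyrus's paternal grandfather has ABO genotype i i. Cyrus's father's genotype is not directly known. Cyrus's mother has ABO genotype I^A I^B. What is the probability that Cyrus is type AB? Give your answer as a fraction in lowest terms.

1/8

Cyrus's father's ABO genotype from I^A i × i i: 1/2 I^A i, 1/2 i i.
Crossing each possibility with the mother I^A I^B and summing P(type AB): 1/2·1/4 + 1/2·0 = 1/8.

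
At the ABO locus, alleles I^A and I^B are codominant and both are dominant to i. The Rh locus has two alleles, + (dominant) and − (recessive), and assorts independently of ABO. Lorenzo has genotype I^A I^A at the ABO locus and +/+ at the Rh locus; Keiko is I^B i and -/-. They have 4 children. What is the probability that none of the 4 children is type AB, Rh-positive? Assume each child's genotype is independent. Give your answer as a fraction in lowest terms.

ABO cross I^A I^A × I^B i → 1/2 A, 1/2 AB.
Rh cross +/+ × -/- → 1 Rh+; so P(type AB, Rh-positive) = 1/2 × 1 = 1/2 per child.
P(not type AB, Rh-positive) = 1/2 for one child; (1/2)^4 = 1/16.

1/16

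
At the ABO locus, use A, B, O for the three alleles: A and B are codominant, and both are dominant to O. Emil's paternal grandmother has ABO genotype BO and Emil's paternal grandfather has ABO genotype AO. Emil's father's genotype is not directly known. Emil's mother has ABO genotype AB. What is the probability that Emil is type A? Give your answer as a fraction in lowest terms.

Emil's father's ABO genotype from BO × AO: 1/4 AB, 1/4 AO, 1/4 BO, 1/4 OO.
Crossing each possibility with the mother AB and summing P(type A): 1/4·1/4 + 1/4·1/2 + 1/4·1/4 + 1/4·1/2 = 3/8.

3/8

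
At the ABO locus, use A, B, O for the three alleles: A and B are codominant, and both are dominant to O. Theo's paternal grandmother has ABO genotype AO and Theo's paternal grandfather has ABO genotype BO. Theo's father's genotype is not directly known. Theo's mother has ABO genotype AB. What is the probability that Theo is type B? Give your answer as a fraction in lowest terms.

3/8

Theo's father's ABO genotype from AO × BO: 1/4 AB, 1/4 AO, 1/4 BO, 1/4 OO.
Crossing each possibility with the mother AB and summing P(type B): 1/4·1/4 + 1/4·1/4 + 1/4·1/2 + 1/4·1/2 = 3/8.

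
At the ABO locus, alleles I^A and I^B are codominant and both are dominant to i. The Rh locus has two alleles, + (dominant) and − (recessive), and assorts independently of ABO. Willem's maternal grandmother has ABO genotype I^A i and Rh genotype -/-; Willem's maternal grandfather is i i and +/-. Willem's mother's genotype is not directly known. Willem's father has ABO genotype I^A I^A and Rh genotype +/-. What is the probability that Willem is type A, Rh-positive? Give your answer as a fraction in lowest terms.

5/8

Willem's mother's ABO genotype from I^A i × i i: 1/2 I^A i, 1/2 i i.
Crossing each possibility with the father I^A I^A and summing P(type A): 1/2·1 + 1/2·1 = 1.
Similarly for Rh via the mother's Rh distribution: P(Rh+) = 5/8.
Independent loci: 1 × 5/8 = 5/8.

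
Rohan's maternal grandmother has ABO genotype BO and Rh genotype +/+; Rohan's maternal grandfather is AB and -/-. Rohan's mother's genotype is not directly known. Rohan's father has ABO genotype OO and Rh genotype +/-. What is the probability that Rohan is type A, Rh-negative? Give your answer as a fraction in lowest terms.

Rohan's mother's ABO genotype from BO × AB: 1/4 AB, 1/4 AO, 1/4 BB, 1/4 BO.
Crossing each possibility with the father OO and summing P(type A): 1/4·1/2 + 1/4·1/2 + 1/4·0 + 1/4·0 = 1/4.
Similarly for Rh via the mother's Rh distribution: P(Rh-) = 1/4.
Independent loci: 1/4 × 1/4 = 1/16.

1/16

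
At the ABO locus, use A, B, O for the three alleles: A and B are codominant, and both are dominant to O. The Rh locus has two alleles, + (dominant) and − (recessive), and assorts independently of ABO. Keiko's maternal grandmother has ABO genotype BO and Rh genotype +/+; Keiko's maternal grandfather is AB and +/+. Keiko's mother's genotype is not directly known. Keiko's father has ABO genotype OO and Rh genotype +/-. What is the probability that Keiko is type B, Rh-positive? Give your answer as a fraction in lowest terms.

1/2

Keiko's mother's ABO genotype from BO × AB: 1/4 AB, 1/4 AO, 1/4 BB, 1/4 BO.
Crossing each possibility with the father OO and summing P(type B): 1/4·1/2 + 1/4·0 + 1/4·1 + 1/4·1/2 = 1/2.
Similarly for Rh via the mother's Rh distribution: P(Rh+) = 1.
Independent loci: 1/2 × 1 = 1/2.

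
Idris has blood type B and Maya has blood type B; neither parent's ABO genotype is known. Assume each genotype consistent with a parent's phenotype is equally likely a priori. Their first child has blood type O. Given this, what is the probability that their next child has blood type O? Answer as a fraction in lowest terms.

Possible genotypes: Idris ∈ {BB, BO}; Maya ∈ {BB, BO}.
Weight each parental genotype pair by prior × P(type-O child):
  BO × BO: posterior weight 1; P(next child type O) = 1/4.
Weighted sum = 1/4.

1/4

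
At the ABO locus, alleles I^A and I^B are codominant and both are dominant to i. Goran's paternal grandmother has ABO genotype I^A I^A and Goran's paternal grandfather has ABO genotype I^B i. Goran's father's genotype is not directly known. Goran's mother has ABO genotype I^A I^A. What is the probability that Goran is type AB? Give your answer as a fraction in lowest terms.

Goran's father's ABO genotype from I^A I^A × I^B i: 1/2 I^A I^B, 1/2 I^A i.
Crossing each possibility with the mother I^A I^A and summing P(type AB): 1/2·1/2 + 1/2·0 = 1/4.

1/4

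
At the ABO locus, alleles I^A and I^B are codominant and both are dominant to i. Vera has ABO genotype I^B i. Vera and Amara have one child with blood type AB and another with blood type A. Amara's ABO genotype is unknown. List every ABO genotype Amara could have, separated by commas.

For each candidate genotype of Amara, check whether crossing it with I^B i can produce every observed child phenotype.
  I^A I^A → possible child types {A, AB} ✓
  I^A I^B → possible child types {A, B, AB} ✓
  I^A i → possible child types {O, A, B, AB} ✓
  I^B I^B → possible child types {B} ✗
  I^B i → possible child types {O, B} ✗
  i i → possible child types {O, B} ✗

I^A I^A, I^A I^B, I^A i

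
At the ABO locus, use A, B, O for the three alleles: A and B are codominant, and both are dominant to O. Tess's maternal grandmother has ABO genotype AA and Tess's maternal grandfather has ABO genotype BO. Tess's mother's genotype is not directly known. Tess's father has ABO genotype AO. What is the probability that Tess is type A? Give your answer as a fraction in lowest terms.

5/8

Tess's mother's ABO genotype from AA × BO: 1/2 AB, 1/2 AO.
Crossing each possibility with the father AO and summing P(type A): 1/2·1/2 + 1/2·3/4 = 5/8.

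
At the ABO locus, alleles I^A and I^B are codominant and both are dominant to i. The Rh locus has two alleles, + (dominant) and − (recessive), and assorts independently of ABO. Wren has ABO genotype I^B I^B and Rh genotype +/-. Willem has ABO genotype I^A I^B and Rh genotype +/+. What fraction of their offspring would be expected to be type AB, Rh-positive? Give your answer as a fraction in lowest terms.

1/2

ABO cross I^B I^B × I^A I^B → offspring phenotypes: 1/2 B, 1/2 AB.
Rh cross +/- × +/+ → 1 Rh+.
Independent loci: P(type AB, Rh-positive) = 1/2 × 1 = 1/2.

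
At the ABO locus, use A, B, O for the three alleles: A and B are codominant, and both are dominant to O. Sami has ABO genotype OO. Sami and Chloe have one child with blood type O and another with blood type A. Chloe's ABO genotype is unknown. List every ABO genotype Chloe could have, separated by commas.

For each candidate genotype of Chloe, check whether crossing it with OO can produce every observed child phenotype.
  AA → possible child types {A} ✗
  AB → possible child types {A, B} ✗
  AO → possible child types {O, A} ✓
  BB → possible child types {B} ✗
  BO → possible child types {O, B} ✗
  OO → possible child types {O} ✗

AO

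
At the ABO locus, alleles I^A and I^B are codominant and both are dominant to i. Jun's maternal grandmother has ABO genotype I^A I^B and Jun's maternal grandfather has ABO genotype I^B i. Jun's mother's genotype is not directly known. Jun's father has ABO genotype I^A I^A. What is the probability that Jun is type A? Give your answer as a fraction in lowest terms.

Jun's mother's ABO genotype from I^A I^B × I^B i: 1/4 I^A I^B, 1/4 I^A i, 1/4 I^B I^B, 1/4 I^B i.
Crossing each possibility with the father I^A I^A and summing P(type A): 1/4·1/2 + 1/4·1 + 1/4·0 + 1/4·1/2 = 1/2.

1/2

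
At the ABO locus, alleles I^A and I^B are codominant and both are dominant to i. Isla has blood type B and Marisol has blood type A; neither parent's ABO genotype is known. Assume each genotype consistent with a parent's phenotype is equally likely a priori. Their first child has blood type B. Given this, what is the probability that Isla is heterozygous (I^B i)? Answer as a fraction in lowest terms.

Possible genotypes: Isla ∈ {I^B I^B, I^B i}; Marisol ∈ {I^A I^A, I^A i}.
Weight each parental genotype pair by prior × P(type-B child):
  I^B I^B × I^A i: posterior weight 2/3.
  I^B i × I^A i: posterior weight 1/3.
Sum the posterior weight over pairs where Isla is I^B i: 1/3.

1/3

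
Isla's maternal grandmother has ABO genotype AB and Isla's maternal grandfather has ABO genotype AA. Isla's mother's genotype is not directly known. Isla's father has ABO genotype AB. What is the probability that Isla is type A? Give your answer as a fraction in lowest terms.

3/8

Isla's mother's ABO genotype from AB × AA: 1/2 AA, 1/2 AB.
Crossing each possibility with the father AB and summing P(type A): 1/2·1/2 + 1/2·1/4 = 3/8.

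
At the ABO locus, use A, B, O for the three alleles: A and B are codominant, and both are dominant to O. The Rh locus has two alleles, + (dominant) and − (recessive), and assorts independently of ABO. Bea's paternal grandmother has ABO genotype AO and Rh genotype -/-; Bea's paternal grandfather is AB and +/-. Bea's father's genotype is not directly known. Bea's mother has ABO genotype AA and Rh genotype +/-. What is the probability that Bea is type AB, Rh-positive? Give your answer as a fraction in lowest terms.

Bea's father's ABO genotype from AO × AB: 1/4 AA, 1/4 AB, 1/4 AO, 1/4 BO.
Crossing each possibility with the mother AA and summing P(type AB): 1/4·0 + 1/4·1/2 + 1/4·0 + 1/4·1/2 = 1/4.
Similarly for Rh via the father's Rh distribution: P(Rh+) = 5/8.
Independent loci: 1/4 × 5/8 = 5/32.

5/32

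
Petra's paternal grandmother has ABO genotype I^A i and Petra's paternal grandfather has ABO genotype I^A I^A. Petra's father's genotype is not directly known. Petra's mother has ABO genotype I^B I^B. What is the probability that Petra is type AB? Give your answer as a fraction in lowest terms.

3/4

Petra's father's ABO genotype from I^A i × I^A I^A: 1/2 I^A I^A, 1/2 I^A i.
Crossing each possibility with the mother I^B I^B and summing P(type AB): 1/2·1 + 1/2·1/2 = 3/4.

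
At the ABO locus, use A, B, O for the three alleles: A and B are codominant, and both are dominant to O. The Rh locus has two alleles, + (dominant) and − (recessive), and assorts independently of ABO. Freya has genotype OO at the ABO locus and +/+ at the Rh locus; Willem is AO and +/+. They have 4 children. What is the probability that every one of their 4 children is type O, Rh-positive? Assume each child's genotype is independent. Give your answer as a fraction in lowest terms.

1/16

ABO cross OO × AO → 1/2 O, 1/2 A.
Rh cross +/+ × +/+ → 1 Rh+; so P(type O, Rh-positive) = 1/2 × 1 = 1/2 per child.
All 4 independent: (1/2)^4 = 1/16.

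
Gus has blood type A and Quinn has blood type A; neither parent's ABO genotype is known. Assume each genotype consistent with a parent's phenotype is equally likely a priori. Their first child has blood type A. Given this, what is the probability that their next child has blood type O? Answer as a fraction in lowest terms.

Possible genotypes: Gus ∈ {AA, AO}; Quinn ∈ {AA, AO}.
Weight each parental genotype pair by prior × P(type-A child):
  AA × AA: posterior weight 4/15; P(next child type O) = 0.
  AA × AO: posterior weight 4/15; P(next child type O) = 0.
  AO × AA: posterior weight 4/15; P(next child type O) = 0.
  AO × AO: posterior weight 1/5; P(next child type O) = 1/4.
Weighted sum = 1/20.

1/20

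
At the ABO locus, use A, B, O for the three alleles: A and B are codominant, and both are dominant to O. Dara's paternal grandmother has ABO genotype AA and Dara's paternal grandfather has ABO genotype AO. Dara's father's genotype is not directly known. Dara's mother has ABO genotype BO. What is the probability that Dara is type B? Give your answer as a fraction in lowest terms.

Dara's father's ABO genotype from AA × AO: 1/2 AA, 1/2 AO.
Crossing each possibility with the mother BO and summing P(type B): 1/2·0 + 1/2·1/4 = 1/8.

1/8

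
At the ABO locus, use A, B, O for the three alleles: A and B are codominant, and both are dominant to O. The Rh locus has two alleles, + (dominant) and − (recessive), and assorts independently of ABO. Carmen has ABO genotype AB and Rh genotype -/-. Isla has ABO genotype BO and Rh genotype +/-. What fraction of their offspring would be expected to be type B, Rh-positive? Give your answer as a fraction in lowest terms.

1/4

ABO cross AB × BO → offspring phenotypes: 1/4 A, 1/2 B, 1/4 AB.
Rh cross -/- × +/- → 1/2 Rh+, 1/2 Rh-.
Independent loci: P(type B, Rh-positive) = 1/2 × 1/2 = 1/4.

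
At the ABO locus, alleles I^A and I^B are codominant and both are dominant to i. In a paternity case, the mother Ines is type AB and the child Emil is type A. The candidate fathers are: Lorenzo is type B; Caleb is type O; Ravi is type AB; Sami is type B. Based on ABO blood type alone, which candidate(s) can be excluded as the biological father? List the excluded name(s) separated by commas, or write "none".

none

A candidate is excluded only if no genotype consistent with his phenotype could produce a type A child with a type AB mother.
Every candidate has at least one consistent genotype combination, so none can be excluded.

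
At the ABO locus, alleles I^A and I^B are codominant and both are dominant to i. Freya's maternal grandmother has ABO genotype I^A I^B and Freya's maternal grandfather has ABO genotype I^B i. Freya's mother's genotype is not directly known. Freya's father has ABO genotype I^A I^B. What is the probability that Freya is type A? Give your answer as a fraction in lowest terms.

Freya's mother's ABO genotype from I^A I^B × I^B i: 1/4 I^A I^B, 1/4 I^A i, 1/4 I^B I^B, 1/4 I^B i.
Crossing each possibility with the father I^A I^B and summing P(type A): 1/4·1/4 + 1/4·1/2 + 1/4·0 + 1/4·1/4 = 1/4.

1/4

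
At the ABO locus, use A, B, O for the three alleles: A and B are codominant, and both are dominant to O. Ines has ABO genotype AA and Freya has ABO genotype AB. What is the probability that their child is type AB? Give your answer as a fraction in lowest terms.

ABO cross AA × AB → offspring phenotypes: 1/2 A, 1/2 AB.
So P(type AB) = 1/2.

1/2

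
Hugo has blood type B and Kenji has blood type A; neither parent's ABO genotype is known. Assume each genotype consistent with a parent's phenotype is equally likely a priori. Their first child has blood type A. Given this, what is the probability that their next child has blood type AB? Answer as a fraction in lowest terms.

Possible genotypes: Hugo ∈ {I^B I^B, I^B i}; Kenji ∈ {I^A I^A, I^A i}.
Weight each parental genotype pair by prior × P(type-A child):
  I^B i × I^A I^A: posterior weight 2/3; P(next child type AB) = 1/2.
  I^B i × I^A i: posterior weight 1/3; P(next child type AB) = 1/4.
Weighted sum = 5/12.

5/12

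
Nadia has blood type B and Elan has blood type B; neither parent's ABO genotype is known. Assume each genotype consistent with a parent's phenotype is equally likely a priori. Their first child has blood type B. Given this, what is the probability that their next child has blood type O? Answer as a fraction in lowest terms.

Possible genotypes: Nadia ∈ {I^B I^B, I^B i}; Elan ∈ {I^B I^B, I^B i}.
Weight each parental genotype pair by prior × P(type-B child):
  I^B I^B × I^B I^B: posterior weight 4/15; P(next child type O) = 0.
  I^B I^B × I^B i: posterior weight 4/15; P(next child type O) = 0.
  I^B i × I^B I^B: posterior weight 4/15; P(next child type O) = 0.
  I^B i × I^B i: posterior weight 1/5; P(next child type O) = 1/4.
Weighted sum = 1/20.

1/20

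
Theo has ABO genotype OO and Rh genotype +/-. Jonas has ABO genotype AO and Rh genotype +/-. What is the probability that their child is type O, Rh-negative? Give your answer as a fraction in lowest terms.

ABO cross OO × AO → offspring phenotypes: 1/2 O, 1/2 A.
Rh cross +/- × +/- → 3/4 Rh+, 1/4 Rh-.
Independent loci: P(type O, Rh-negative) = 1/2 × 1/4 = 1/8.

1/8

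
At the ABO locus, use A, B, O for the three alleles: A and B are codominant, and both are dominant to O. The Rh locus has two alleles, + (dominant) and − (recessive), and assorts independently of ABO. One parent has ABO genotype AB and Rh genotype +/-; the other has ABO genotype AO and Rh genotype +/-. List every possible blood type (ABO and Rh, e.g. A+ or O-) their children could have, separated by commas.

A+, A-, B+, B-, AB+, AB-

Gametes from AB × AO give offspring ABO genotypes AA, AB, AO, BO, i.e. phenotypes A, B, AB.
Rh cross +/- × +/- → phenotypes Rh+, Rh-.
Combining independently: A+, A-, B+, B-, AB+, AB-.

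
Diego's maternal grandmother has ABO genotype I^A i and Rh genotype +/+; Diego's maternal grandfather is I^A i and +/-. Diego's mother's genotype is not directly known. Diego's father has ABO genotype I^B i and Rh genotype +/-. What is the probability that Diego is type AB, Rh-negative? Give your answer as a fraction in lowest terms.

1/32

Diego's mother's ABO genotype from I^A i × I^A i: 1/4 I^A I^A, 1/2 I^A i, 1/4 i i.
Crossing each possibility with the father I^B i and summing P(type AB): 1/4·1/2 + 1/2·1/4 + 1/4·0 = 1/4.
Similarly for Rh via the mother's Rh distribution: P(Rh-) = 1/8.
Independent loci: 1/4 × 1/8 = 1/32.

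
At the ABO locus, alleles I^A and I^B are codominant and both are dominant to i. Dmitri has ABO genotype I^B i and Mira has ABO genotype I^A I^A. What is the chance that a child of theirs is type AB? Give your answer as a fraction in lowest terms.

ABO cross I^B i × I^A I^A → offspring phenotypes: 1/2 A, 1/2 AB.
So P(type AB) = 1/2.

1/2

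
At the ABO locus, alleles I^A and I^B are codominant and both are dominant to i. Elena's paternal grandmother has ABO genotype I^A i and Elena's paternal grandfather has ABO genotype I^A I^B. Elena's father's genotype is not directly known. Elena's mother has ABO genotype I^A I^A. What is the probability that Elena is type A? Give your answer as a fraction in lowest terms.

3/4

Elena's father's ABO genotype from I^A i × I^A I^B: 1/4 I^A I^A, 1/4 I^A I^B, 1/4 I^A i, 1/4 I^B i.
Crossing each possibility with the mother I^A I^A and summing P(type A): 1/4·1 + 1/4·1/2 + 1/4·1 + 1/4·1/2 = 3/4.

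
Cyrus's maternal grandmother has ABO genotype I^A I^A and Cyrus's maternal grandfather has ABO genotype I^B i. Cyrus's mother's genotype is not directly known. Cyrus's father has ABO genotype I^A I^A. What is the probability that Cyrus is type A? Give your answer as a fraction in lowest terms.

Cyrus's mother's ABO genotype from I^A I^A × I^B i: 1/2 I^A I^B, 1/2 I^A i.
Crossing each possibility with the father I^A I^A and summing P(type A): 1/2·1/2 + 1/2·1 = 3/4.

3/4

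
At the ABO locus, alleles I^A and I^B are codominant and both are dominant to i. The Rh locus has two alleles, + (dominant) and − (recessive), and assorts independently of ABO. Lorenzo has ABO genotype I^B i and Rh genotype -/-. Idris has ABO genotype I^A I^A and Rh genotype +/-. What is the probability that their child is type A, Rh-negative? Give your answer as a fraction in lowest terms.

ABO cross I^B i × I^A I^A → offspring phenotypes: 1/2 A, 1/2 AB.
Rh cross -/- × +/- → 1/2 Rh+, 1/2 Rh-.
Independent loci: P(type A, Rh-negative) = 1/2 × 1/2 = 1/4.

1/4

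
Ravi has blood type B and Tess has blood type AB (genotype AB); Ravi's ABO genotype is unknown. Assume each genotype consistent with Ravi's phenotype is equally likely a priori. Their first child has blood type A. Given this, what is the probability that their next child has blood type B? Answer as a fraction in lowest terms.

Possible genotypes: Ravi ∈ {BB, BO}; Tess ∈ {AB}.
Weight each parental genotype pair by prior × P(type-A child):
  BO × AB: posterior weight 1; P(next child type B) = 1/2.
Weighted sum = 1/2.

1/2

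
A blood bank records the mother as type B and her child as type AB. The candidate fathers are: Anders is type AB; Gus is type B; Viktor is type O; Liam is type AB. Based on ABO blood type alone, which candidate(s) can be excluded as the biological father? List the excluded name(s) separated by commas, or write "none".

Gus, Viktor

A candidate is excluded only if no genotype consistent with his phenotype could produce a type AB child with a type B mother.
Gus (type B): no genotype consistent with that phenotype can produce a type-AB child with a type-B mother.
Viktor (type O): no genotype consistent with that phenotype can produce a type-AB child with a type-B mother.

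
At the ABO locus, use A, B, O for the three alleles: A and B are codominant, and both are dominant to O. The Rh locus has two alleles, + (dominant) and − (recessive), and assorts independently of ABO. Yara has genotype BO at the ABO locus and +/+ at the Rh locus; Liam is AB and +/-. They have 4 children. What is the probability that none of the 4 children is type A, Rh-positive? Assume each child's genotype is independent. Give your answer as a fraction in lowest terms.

81/256

ABO cross BO × AB → 1/4 A, 1/2 B, 1/4 AB.
Rh cross +/+ × +/- → 1 Rh+; so P(type A, Rh-positive) = 1/4 × 1 = 1/4 per child.
P(not type A, Rh-positive) = 3/4 for one child; (3/4)^4 = 81/256.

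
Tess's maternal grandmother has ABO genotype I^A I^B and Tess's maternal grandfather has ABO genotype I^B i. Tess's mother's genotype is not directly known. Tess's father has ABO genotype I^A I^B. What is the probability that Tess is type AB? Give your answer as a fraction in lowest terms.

3/8

Tess's mother's ABO genotype from I^A I^B × I^B i: 1/4 I^A I^B, 1/4 I^A i, 1/4 I^B I^B, 1/4 I^B i.
Crossing each possibility with the father I^A I^B and summing P(type AB): 1/4·1/2 + 1/4·1/4 + 1/4·1/2 + 1/4·1/4 = 3/8.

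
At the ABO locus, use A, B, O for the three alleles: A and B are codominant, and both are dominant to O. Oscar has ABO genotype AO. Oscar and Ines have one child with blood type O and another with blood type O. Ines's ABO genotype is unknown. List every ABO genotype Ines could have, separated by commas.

For each candidate genotype of Ines, check whether crossing it with AO can produce every observed child phenotype.
  AA → possible child types {A} ✗
  AB → possible child types {A, B, AB} ✗
  AO → possible child types {O, A} ✓
  BB → possible child types {B, AB} ✗
  BO → possible child types {O, A, B, AB} ✓
  OO → possible child types {O, A} ✓

AO, BO, OO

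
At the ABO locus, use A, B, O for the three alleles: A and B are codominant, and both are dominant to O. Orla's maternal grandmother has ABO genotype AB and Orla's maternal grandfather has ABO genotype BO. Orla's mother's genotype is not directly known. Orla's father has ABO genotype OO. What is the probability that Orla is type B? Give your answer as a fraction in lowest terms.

1/2

Orla's mother's ABO genotype from AB × BO: 1/4 AB, 1/4 AO, 1/4 BB, 1/4 BO.
Crossing each possibility with the father OO and summing P(type B): 1/4·1/2 + 1/4·0 + 1/4·1 + 1/4·1/2 = 1/2.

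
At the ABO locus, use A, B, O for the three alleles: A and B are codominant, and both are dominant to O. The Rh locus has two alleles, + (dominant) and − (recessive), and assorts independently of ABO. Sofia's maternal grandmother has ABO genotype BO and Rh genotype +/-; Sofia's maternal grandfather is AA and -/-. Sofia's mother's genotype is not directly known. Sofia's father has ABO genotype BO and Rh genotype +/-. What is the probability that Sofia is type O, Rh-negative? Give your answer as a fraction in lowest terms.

3/64

Sofia's mother's ABO genotype from BO × AA: 1/2 AB, 1/2 AO.
Crossing each possibility with the father BO and summing P(type O): 1/2·0 + 1/2·1/4 = 1/8.
Similarly for Rh via the mother's Rh distribution: P(Rh-) = 3/8.
Independent loci: 1/8 × 3/8 = 3/64.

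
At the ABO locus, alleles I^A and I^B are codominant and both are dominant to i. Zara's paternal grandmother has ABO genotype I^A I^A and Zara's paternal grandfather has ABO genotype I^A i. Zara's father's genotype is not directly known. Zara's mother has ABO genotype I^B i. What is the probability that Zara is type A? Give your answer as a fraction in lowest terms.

Zara's father's ABO genotype from I^A I^A × I^A i: 1/2 I^A I^A, 1/2 I^A i.
Crossing each possibility with the mother I^B i and summing P(type A): 1/2·1/2 + 1/2·1/4 = 3/8.

3/8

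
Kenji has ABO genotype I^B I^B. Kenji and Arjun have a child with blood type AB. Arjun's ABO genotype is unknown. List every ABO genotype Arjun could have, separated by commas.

I^A I^A, I^A I^B, I^A i

For each candidate genotype of Arjun, check whether crossing it with I^B I^B can produce every observed child phenotype.
  I^A I^A → possible child types {AB} ✓
  I^A I^B → possible child types {B, AB} ✓
  I^A i → possible child types {B, AB} ✓
  I^B I^B → possible child types {B} ✗
  I^B i → possible child types {B} ✗
  i i → possible child types {B} ✗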